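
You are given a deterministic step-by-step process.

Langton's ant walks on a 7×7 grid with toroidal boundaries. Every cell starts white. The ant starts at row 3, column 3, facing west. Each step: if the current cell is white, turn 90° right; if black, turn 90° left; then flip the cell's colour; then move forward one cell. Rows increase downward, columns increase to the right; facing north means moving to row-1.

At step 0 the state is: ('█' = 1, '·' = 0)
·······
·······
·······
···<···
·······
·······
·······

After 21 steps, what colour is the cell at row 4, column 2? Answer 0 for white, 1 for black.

1

k=0  ·······
·······
·······
···<···
·······
·······
·······
k=1  ·······
·······
···^···
···█···
·······
·······
·······
k=2  ·······
·······
···█>··
···█···
·······
·······
·······
k=3  ·······
·······
···██··
···█v··
·······
·······
·······
k=4  ·······
·······
···██··
···<█··
·······
·······
·······
k=5  ·······
·······
···██··
····█··
···v···
·······
·······
k=6  ·······
·······
···██··
····█··
··<█···
·······
·······
k=7  ·······
·······
···██··
··^·█··
··██···
·······
·······
k=8  ·······
·······
···██··
··█>█··
··██···
·······
·······
k=9  ·······
·······
···██··
··███··
··█v···
·······
·······
k=10  ·······
·······
···██··
··███··
··█·>··
·······
·······
k=11  ·······
·······
···██··
··███··
··█·█··
····v··
·······
k=12  ·······
·······
···██··
··███··
··█·█··
···<█··
·······
k=13  ·······
·······
···██··
··███··
··█^█··
···██··
·······
k=14  ·······
·······
···██··
··███··
··██>··
···██··
·······
k=15  ·······
·······
···██··
··██^··
··██···
···██··
·······
k=16  ·······
·······
···██··
··█<···
··██···
···██··
·······
k=17  ·······
·······
···██··
··█····
··█v···
···██··
·······
k=18  ·······
·······
···██··
··█····
··█·>··
···██··
·······
k=19  ·······
·······
···██··
··█····
··█·█··
···█v··
·······
k=20  ·······
·······
···██··
··█····
··█·█··
···█·>·
·······
k=21  ·······
·······
···██··
··█····
··█·█··
···█·█·
·····v·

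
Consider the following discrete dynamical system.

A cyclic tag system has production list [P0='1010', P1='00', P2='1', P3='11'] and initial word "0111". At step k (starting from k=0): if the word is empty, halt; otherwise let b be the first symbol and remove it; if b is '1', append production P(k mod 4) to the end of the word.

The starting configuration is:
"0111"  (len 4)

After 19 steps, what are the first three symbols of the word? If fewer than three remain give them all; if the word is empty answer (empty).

k=0  "0111"  (len 4)
k=1  "111"  (len 3)
k=2  "1100"  (len 4)
k=3  "1001"  (len 4)
k=4  "00111"  (len 5)
k=5  "0111"  (len 4)
k=6  "111"  (len 3)
k=7  "111"  (len 3)
k=8  "1111"  (len 4)
k=9  "1111010"  (len 7)
k=10  "11101000"  (len 8)
k=11  "11010001"  (len 8)
k=12  "101000111"  (len 9)
k=13  "010001111010"  (len 12)
k=14  "10001111010"  (len 11)
k=15  "00011110101"  (len 11)
k=16  "0011110101"  (len 10)
k=17  "011110101"  (len 9)
k=18  "11110101"  (len 8)
k=19  "11101011"  (len 8)

111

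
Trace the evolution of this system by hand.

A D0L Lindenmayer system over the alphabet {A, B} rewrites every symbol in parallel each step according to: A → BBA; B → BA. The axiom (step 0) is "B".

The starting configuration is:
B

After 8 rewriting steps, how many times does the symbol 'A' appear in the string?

t=0: B
t=1: BA
t=2: BABBA
t=3: BABBABABABBA
t=4: BABBABABABBABABBABABBABABABBA
t=5: BABBABABABBABABBABABBABABABBABABBABABABBABABBABABABBABABBABABBABABABBA
t=6: BABBABABABBABABBABABBABABABBABABBABABABBABABBABABABBABABBA…BABBABABBABABABBABABBABABABBABABBABABABBABABBABABBABABABBA  (len 169)
t=7: BABBABABABBABABBABABBABABABBABABBABABABBABABBABABABBABABBA…BABBABABBABABABBABABBABABABBABABBABABABBABABBABABBABABABBA  (len 408)
t=8: BABBABABABBABABBABABBABABABBABABBABABABBABABBABABABBABABBA…BABBABABBABABABBABABBABABABBABABBABABABBABABBABABBABABABBA  (len 985)

408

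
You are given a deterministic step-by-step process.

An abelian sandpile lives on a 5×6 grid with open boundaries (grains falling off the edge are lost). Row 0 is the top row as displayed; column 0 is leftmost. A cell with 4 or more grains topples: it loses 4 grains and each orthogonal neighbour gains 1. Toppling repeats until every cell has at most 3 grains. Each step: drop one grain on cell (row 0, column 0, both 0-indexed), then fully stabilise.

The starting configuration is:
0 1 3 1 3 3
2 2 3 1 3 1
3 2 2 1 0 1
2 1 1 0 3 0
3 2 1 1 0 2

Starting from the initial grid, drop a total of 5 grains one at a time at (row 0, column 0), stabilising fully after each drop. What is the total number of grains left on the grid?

51

gen 0: 0 1 3 1 3 3
2 2 3 1 3 1
3 2 2 1 0 1
2 1 1 0 3 0
3 2 1 1 0 2
gen 1: 1 1 3 1 3 3
2 2 3 1 3 1
3 2 2 1 0 1
2 1 1 0 3 0
3 2 1 1 0 2
gen 2: 2 1 3 1 3 3
2 2 3 1 3 1
3 2 2 1 0 1
2 1 1 0 3 0
3 2 1 1 0 2
gen 3: 3 1 3 1 3 3
2 2 3 1 3 1
3 2 2 1 0 1
2 1 1 0 3 0
3 2 1 1 0 2
gen 4: 0 2 3 1 3 3
3 2 3 1 3 1
3 2 2 1 0 1
2 1 1 0 3 0
3 2 1 1 0 2
gen 5: 1 2 3 1 3 3
3 2 3 1 3 1
3 2 2 1 0 1
2 1 1 0 3 0
3 2 1 1 0 2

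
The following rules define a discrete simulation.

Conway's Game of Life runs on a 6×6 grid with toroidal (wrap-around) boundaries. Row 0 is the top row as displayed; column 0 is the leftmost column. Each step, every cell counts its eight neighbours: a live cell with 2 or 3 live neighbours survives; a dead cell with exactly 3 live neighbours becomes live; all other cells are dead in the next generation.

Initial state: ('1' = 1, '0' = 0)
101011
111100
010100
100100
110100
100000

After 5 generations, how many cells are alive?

8

step 0: 101011
111100
010100
100100
110100
100000
step 1: 001010
000000
000110
100110
111001
001110
step 2: 001010
000010
000111
100000
100000
100010
step 3: 000010
000000
000111
100010
110000
010100
step 4: 000000
000101
000111
110110
111001
111000
step 5: 111000
000101
000000
000000
000010
001001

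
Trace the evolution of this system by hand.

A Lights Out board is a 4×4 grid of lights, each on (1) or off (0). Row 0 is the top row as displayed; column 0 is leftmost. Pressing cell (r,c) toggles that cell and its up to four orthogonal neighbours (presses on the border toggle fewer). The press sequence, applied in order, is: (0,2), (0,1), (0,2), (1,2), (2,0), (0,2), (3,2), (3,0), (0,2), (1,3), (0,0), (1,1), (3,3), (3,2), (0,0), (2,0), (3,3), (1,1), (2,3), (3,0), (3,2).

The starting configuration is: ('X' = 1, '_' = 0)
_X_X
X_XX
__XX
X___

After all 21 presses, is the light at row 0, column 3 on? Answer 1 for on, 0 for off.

0

gen 0: _X_X
X_XX
__XX
X___
gen 1: __X_
X__X
__XX
X___
gen 2: XX__
XX_X
__XX
X___
gen 3: X_XX
XXXX
__XX
X___
gen 4: X__X
X___
___X
X___
gen 5: X__X
____
XX_X
____
gen 6: XXX_
__X_
XX_X
____
gen 7: XXX_
__X_
XXXX
_XXX
gen 8: XXX_
__X_
_XXX
X_XX
gen 9: X__X
____
_XXX
X_XX
gen 10: X___
__XX
_XX_
X_XX
gen 11: _X__
X_XX
_XX_
X_XX
gen 12: ____
_X_X
__X_
X_XX
gen 13: ____
_X_X
__XX
X___
gen 14: ____
_X_X
___X
XXXX
gen 15: XX__
XX_X
___X
XXXX
gen 16: XX__
_X_X
XX_X
_XXX
gen 17: XX__
_X_X
XX__
_X__
gen 18: X___
X_XX
X___
_X__
gen 19: X___
X_X_
X_XX
_X_X
gen 20: X___
X_X_
__XX
X__X
gen 21: X___
X_X_
___X
XXX_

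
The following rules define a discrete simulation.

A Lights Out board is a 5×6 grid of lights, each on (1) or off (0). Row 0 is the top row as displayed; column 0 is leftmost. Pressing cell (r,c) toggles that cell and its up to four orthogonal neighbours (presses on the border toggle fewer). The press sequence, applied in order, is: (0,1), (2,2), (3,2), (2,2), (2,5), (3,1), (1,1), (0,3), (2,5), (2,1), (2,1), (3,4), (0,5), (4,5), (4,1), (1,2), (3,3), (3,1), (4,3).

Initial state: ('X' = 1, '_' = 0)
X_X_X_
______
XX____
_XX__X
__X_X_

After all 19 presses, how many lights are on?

0) X_X_X_
______
XX____
_XX__X
__X_X_
1) _X__X_
_X____
XX____
_XX__X
__X_X_
2) _X__X_
_XX___
X_XX__
_X___X
__X_X_
3) _X__X_
_XX___
X__X__
__XX_X
____X_
4) _X__X_
_X____
XXX___
___X_X
____X_
5) _X__X_
_X___X
XXX_XX
___X__
____X_
6) _X__X_
_X___X
X_X_XX
XXXX__
_X__X_
7) ____X_
X_X__X
XXX_XX
XXXX__
_X__X_
8) __XX__
X_XX_X
XXX_XX
XXXX__
_X__X_
9) __XX__
X_XX__
XXX___
XXXX_X
_X__X_
10) __XX__
XXXX__
______
X_XX_X
_X__X_
11) __XX__
X_XX__
XXX___
XXXX_X
_X__X_
12) __XX__
X_XX__
XXX_X_
XXX_X_
_X____
13) __XXXX
X_XX_X
XXX_X_
XXX_X_
_X____
14) __XXXX
X_XX_X
XXX_X_
XXX_XX
_X__XX
15) __XXXX
X_XX_X
XXX_X_
X_X_XX
X_X_XX
16) ___XXX
XX___X
XX__X_
X_X_XX
X_X_XX
17) ___XXX
XX___X
XX_XX_
X__X_X
X_XXXX
18) ___XXX
XX___X
X__XX_
_XXX_X
XXXXXX
19) ___XXX
XX___X
X__XX_
_XX__X
XX___X

15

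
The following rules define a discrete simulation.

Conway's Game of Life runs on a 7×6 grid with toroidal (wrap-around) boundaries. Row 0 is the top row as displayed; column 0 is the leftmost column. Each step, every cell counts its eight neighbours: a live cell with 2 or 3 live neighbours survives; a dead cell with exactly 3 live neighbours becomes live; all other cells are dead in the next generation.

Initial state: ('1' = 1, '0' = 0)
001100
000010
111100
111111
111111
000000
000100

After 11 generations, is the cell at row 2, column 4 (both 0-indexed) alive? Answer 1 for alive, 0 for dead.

0) 001100
000010
111100
111111
111111
000000
000100
1) 001110
000010
000000
000000
000000
110001
001100
2) 001010
000010
000000
000000
100000
111000
100001
3) 000110
000100
000000
000000
100000
000000
101101
4) 000001
000110
000000
000000
000000
110001
001101
5) 001001
000010
000000
000000
100000
111011
011001
6) 111111
000000
000000
000000
100000
001110
000000
7) 111111
111111
000000
000000
000100
000100
100000
8) 000000
000000
111111
000000
000000
000000
100000
9) 000000
111111
111111
111111
000000
000000
000000
10) 111111
000000
000000
000000
111111
000000
000000
11) 111111
111111
000000
111111
111111
111111
111111

0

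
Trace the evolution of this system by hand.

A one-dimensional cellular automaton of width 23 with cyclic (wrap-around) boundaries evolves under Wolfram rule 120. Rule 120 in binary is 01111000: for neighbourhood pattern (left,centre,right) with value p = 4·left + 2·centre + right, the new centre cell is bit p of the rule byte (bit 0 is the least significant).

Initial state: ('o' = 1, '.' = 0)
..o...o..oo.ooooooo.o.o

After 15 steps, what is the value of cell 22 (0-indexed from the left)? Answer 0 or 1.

0) ..o...o..oo.ooooooo.o.o
1) o..o...o.oooo.....oo.o.
2) .o..o...oo..oo....ooo.o
3) o.o..o..ooo.ooo...o.oo.
4) .o.o..o.o.ooo.oo...oooo
5) o.o.o..o.oo.ooooo..o..o
6) oo.o.o..ooooo...oo..o.o
7) .oo.o.o.o...oo..ooo..oo
8) oooo.o.o.o..ooo.o.oo.oo
9) ...oo.o.o.o.o.oo.ooooo.
10) ...ooo.o.o.o.ooooo...oo
11) o..o.oo.o.o.oo...oo..oo
12) oo..oooo.o.oooo..ooo.o.
13) ooo.o..oo.oo..oo.o.oo.o
14) ..oo.o.oooooo.ooo.ooooo
15) o.ooo.oo....ooo.ooo...o

1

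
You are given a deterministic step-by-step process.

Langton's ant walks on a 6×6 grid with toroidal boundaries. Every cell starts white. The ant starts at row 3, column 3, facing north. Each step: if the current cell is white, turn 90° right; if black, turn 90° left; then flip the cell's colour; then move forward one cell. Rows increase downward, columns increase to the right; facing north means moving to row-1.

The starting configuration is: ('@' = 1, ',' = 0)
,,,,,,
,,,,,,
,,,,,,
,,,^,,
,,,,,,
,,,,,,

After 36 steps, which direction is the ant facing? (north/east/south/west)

t=0: ,,,,,,
,,,,,,
,,,,,,
,,,^,,
,,,,,,
,,,,,,
t=1: ,,,,,,
,,,,,,
,,,,,,
,,,@>,
,,,,,,
,,,,,,
t=2: ,,,,,,
,,,,,,
,,,,,,
,,,@@,
,,,,v,
,,,,,,
t=3: ,,,,,,
,,,,,,
,,,,,,
,,,@@,
,,,<@,
,,,,,,
t=4: ,,,,,,
,,,,,,
,,,,,,
,,,^@,
,,,@@,
,,,,,,
t=5: ,,,,,,
,,,,,,
,,,,,,
,,<,@,
,,,@@,
,,,,,,
t=6: ,,,,,,
,,,,,,
,,^,,,
,,@,@,
,,,@@,
,,,,,,
t=7: ,,,,,,
,,,,,,
,,@>,,
,,@,@,
,,,@@,
,,,,,,
t=8: ,,,,,,
,,,,,,
,,@@,,
,,@v@,
,,,@@,
,,,,,,
t=9: ,,,,,,
,,,,,,
,,@@,,
,,<@@,
,,,@@,
,,,,,,
t=10: ,,,,,,
,,,,,,
,,@@,,
,,,@@,
,,v@@,
,,,,,,
t=11: ,,,,,,
,,,,,,
,,@@,,
,,,@@,
,<@@@,
,,,,,,
t=12: ,,,,,,
,,,,,,
,,@@,,
,^,@@,
,@@@@,
,,,,,,
t=13: ,,,,,,
,,,,,,
,,@@,,
,@>@@,
,@@@@,
,,,,,,
t=14: ,,,,,,
,,,,,,
,,@@,,
,@@@@,
,@v@@,
,,,,,,
t=15: ,,,,,,
,,,,,,
,,@@,,
,@@@@,
,@,>@,
,,,,,,
t=16: ,,,,,,
,,,,,,
,,@@,,
,@@^@,
,@,,@,
,,,,,,
t=17: ,,,,,,
,,,,,,
,,@@,,
,@<,@,
,@,,@,
,,,,,,
t=18: ,,,,,,
,,,,,,
,,@@,,
,@,,@,
,@v,@,
,,,,,,
t=19: ,,,,,,
,,,,,,
,,@@,,
,@,,@,
,<@,@,
,,,,,,
t=20: ,,,,,,
,,,,,,
,,@@,,
,@,,@,
,,@,@,
,v,,,,
t=21: ,,,,,,
,,,,,,
,,@@,,
,@,,@,
,,@,@,
<@,,,,
t=22: ,,,,,,
,,,,,,
,,@@,,
,@,,@,
^,@,@,
@@,,,,
t=23: ,,,,,,
,,,,,,
,,@@,,
,@,,@,
@>@,@,
@@,,,,
t=24: ,,,,,,
,,,,,,
,,@@,,
,@,,@,
@@@,@,
@v,,,,
t=25: ,,,,,,
,,,,,,
,,@@,,
,@,,@,
@@@,@,
@,>,,,
t=26: ,,v,,,
,,,,,,
,,@@,,
,@,,@,
@@@,@,
@,@,,,
t=27: ,<@,,,
,,,,,,
,,@@,,
,@,,@,
@@@,@,
@,@,,,
t=28: ,@@,,,
,,,,,,
,,@@,,
,@,,@,
@@@,@,
@^@,,,
t=29: ,@@,,,
,,,,,,
,,@@,,
,@,,@,
@@@,@,
@@>,,,
t=30: ,@@,,,
,,,,,,
,,@@,,
,@,,@,
@@^,@,
@@,,,,
t=31: ,@@,,,
,,,,,,
,,@@,,
,@,,@,
@<,,@,
@@,,,,
t=32: ,@@,,,
,,,,,,
,,@@,,
,@,,@,
@,,,@,
@v,,,,
t=33: ,@@,,,
,,,,,,
,,@@,,
,@,,@,
@,,,@,
@,>,,,
t=34: ,@v,,,
,,,,,,
,,@@,,
,@,,@,
@,,,@,
@,@,,,
t=35: ,@,>,,
,,,,,,
,,@@,,
,@,,@,
@,,,@,
@,@,,,
t=36: ,@,@,,
,,,v,,
,,@@,,
,@,,@,
@,,,@,
@,@,,,

south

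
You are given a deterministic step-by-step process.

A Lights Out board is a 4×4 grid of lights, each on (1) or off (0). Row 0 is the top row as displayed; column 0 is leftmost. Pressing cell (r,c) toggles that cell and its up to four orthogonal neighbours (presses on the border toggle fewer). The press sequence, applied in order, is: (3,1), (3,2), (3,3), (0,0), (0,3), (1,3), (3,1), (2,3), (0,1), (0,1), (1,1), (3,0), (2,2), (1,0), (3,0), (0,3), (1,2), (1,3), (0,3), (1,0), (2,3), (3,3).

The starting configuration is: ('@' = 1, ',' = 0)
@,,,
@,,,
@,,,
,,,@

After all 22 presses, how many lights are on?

step 0: @,,,
@,,,
@,,,
,,,@
step 1: @,,,
@,,,
@@,,
@@@@
step 2: @,,,
@,,,
@@@,
@,,,
step 3: @,,,
@,,,
@@@@
@,@@
step 4: ,@,,
,,,,
@@@@
@,@@
step 5: ,@@@
,,,@
@@@@
@,@@
step 6: ,@@,
,,@,
@@@,
@,@@
step 7: ,@@,
,,@,
@,@,
,@,@
step 8: ,@@,
,,@@
@,,@
,@,,
step 9: @,,,
,@@@
@,,@
,@,,
step 10: ,@@,
,,@@
@,,@
,@,,
step 11: ,,@,
@@,@
@@,@
,@,,
step 12: ,,@,
@@,@
,@,@
@,,,
step 13: ,,@,
@@@@
,,@,
@,@,
step 14: @,@,
,,@@
@,@,
@,@,
step 15: @,@,
,,@@
,,@,
,@@,
step 16: @,,@
,,@,
,,@,
,@@,
step 17: @,@@
,@,@
,,,,
,@@,
step 18: @,@,
,@@,
,,,@
,@@,
step 19: @,,@
,@@@
,,,@
,@@,
step 20: ,,,@
@,@@
@,,@
,@@,
step 21: ,,,@
@,@,
@,@,
,@@@
step 22: ,,,@
@,@,
@,@@
,@,,

7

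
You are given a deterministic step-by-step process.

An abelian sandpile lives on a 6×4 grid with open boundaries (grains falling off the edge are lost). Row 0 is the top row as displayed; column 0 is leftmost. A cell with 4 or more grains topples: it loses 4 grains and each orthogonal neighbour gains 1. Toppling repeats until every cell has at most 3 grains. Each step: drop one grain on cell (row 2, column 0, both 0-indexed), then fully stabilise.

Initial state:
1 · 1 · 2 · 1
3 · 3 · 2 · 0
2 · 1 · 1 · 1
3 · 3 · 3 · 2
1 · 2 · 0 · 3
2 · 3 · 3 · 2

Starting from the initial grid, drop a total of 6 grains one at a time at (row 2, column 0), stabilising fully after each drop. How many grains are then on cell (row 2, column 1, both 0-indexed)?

[0] 1 · 1 · 2 · 1
3 · 3 · 2 · 0
2 · 1 · 1 · 1
3 · 3 · 3 · 2
1 · 2 · 0 · 3
2 · 3 · 3 · 2
[1] 1 · 1 · 2 · 1
3 · 3 · 2 · 0
3 · 1 · 1 · 1
3 · 3 · 3 · 2
1 · 2 · 0 · 3
2 · 3 · 3 · 2
[2] 2 · 2 · 2 · 1
1 · 1 · 3 · 0
3 · 0 · 3 · 1
1 · 2 · 0 · 3
2 · 3 · 1 · 3
2 · 3 · 3 · 2
[3] 2 · 2 · 2 · 1
2 · 1 · 3 · 0
0 · 1 · 3 · 1
2 · 2 · 0 · 3
2 · 3 · 1 · 3
2 · 3 · 3 · 2
[4] 2 · 2 · 2 · 1
2 · 1 · 3 · 0
1 · 1 · 3 · 1
2 · 2 · 0 · 3
2 · 3 · 1 · 3
2 · 3 · 3 · 2
[5] 2 · 2 · 2 · 1
2 · 1 · 3 · 0
2 · 1 · 3 · 1
2 · 2 · 0 · 3
2 · 3 · 1 · 3
2 · 3 · 3 · 2
[6] 2 · 2 · 2 · 1
2 · 1 · 3 · 0
3 · 1 · 3 · 1
2 · 2 · 0 · 3
2 · 3 · 1 · 3
2 · 3 · 3 · 2

1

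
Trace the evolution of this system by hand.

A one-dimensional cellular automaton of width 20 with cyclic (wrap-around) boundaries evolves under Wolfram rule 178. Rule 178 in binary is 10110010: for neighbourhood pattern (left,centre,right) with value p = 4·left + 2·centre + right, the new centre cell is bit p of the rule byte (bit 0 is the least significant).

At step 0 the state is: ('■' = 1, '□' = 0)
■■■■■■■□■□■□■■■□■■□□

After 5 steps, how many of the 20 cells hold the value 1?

k=0  ■■■■■■■□■□■□■■■□■■□□
k=1  □■■■■■□■□■□■□■□■□□■■
k=2  ■□■■■□■□■□■□■□■□■■□□
k=3  □■□■□■□■□■□■□■□■□□■■
k=4  ■□■□■□■□■□■□■□■□■■□□
k=5  □■□■□■□■□■□■□■□■□□■■

10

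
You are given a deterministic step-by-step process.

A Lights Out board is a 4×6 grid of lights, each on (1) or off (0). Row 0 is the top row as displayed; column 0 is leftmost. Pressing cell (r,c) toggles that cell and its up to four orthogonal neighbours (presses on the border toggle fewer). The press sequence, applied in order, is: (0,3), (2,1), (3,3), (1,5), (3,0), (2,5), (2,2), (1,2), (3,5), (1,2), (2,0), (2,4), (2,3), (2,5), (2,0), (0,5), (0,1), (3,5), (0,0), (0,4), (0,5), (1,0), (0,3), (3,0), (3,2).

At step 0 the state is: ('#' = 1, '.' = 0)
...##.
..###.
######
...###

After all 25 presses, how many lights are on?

13

t=0: ...##.
..###.
######
...###
t=1: ..#...
..#.#.
######
...###
t=2: ..#...
.##.#.
...###
.#.###
t=3: ..#...
.##.#.
....##
.##..#
t=4: ..#..#
.##..#
....#.
.##..#
t=5: ..#..#
.##..#
#...#.
#.#..#
t=6: ..#..#
.##...
#....#
#.#...
t=7: ..#..#
.#....
####.#
#.....
t=8: .....#
..##..
##.#.#
#.....
t=9: .....#
..##..
##.#..
#...##
t=10: ..#..#
.#....
####..
#...##
t=11: ..#..#
##....
..##..
....##
t=12: ..#..#
##..#.
..#.##
.....#
t=13: ..#..#
##.##.
...#.#
...#.#
t=14: ..#..#
##.###
...##.
...#..
t=15: ..#..#
.#.###
##.##.
#..#..
t=16: ..#.#.
.#.##.
##.##.
#..#..
t=17: ##..#.
...##.
##.##.
#..#..
t=18: ##..#.
...##.
##.###
#..###
t=19: ....#.
#..##.
##.###
#..###
t=20: ...#.#
#..#..
##.###
#..###
t=21: ...##.
#..#.#
##.###
#..###
t=22: #..##.
.#.#.#
.#.###
#..###
t=23: #.#...
.#...#
.#.###
#..###
t=24: #.#...
.#...#
##.###
.#.###
t=25: #.#...
.#...#
######
..#.##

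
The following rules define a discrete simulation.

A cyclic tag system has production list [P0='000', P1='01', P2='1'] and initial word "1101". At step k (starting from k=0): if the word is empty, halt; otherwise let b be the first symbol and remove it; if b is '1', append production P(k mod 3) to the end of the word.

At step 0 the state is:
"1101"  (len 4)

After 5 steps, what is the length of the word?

7

t=0: "1101"  (len 4)
t=1: "101000"  (len 6)
t=2: "0100001"  (len 7)
t=3: "100001"  (len 6)
t=4: "00001000"  (len 8)
t=5: "0001000"  (len 7)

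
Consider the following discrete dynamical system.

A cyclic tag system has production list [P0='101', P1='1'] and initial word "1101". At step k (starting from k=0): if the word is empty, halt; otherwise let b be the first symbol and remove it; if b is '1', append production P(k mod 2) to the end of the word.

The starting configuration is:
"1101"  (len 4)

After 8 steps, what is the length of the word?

[0] "1101"  (len 4)
[1] "101101"  (len 6)
[2] "011011"  (len 6)
[3] "11011"  (len 5)
[4] "10111"  (len 5)
[5] "0111101"  (len 7)
[6] "111101"  (len 6)
[7] "11101101"  (len 8)
[8] "11011011"  (len 8)

8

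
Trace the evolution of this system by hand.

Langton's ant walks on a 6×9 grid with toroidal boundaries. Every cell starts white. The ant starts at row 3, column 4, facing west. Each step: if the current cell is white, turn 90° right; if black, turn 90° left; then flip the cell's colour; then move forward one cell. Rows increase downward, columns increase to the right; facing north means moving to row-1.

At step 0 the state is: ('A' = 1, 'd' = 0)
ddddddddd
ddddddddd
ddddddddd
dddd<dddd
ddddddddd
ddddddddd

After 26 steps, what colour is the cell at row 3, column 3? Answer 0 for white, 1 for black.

0) ddddddddd
ddddddddd
ddddddddd
dddd<dddd
ddddddddd
ddddddddd
1) ddddddddd
ddddddddd
dddd^dddd
ddddAdddd
ddddddddd
ddddddddd
2) ddddddddd
ddddddddd
ddddA>ddd
ddddAdddd
ddddddddd
ddddddddd
3) ddddddddd
ddddddddd
ddddAAddd
ddddAvddd
ddddddddd
ddddddddd
4) ddddddddd
ddddddddd
ddddAAddd
dddd<Addd
ddddddddd
ddddddddd
5) ddddddddd
ddddddddd
ddddAAddd
dddddAddd
ddddvdddd
ddddddddd
6) ddddddddd
ddddddddd
ddddAAddd
dddddAddd
ddd<Adddd
ddddddddd
7) ddddddddd
ddddddddd
ddddAAddd
ddd^dAddd
dddAAdddd
ddddddddd
8) ddddddddd
ddddddddd
ddddAAddd
dddA>Addd
dddAAdddd
ddddddddd
9) ddddddddd
ddddddddd
ddddAAddd
dddAAAddd
dddAvdddd
ddddddddd
10) ddddddddd
ddddddddd
ddddAAddd
dddAAAddd
dddAd>ddd
ddddddddd
11) ddddddddd
ddddddddd
ddddAAddd
dddAAAddd
dddAdAddd
dddddvddd
12) ddddddddd
ddddddddd
ddddAAddd
dddAAAddd
dddAdAddd
dddd<Addd
13) ddddddddd
ddddddddd
ddddAAddd
dddAAAddd
dddA^Addd
ddddAAddd
14) ddddddddd
ddddddddd
ddddAAddd
dddAAAddd
dddAA>ddd
ddddAAddd
15) ddddddddd
ddddddddd
ddddAAddd
dddAA^ddd
dddAAdddd
ddddAAddd
16) ddddddddd
ddddddddd
ddddAAddd
dddA<dddd
dddAAdddd
ddddAAddd
17) ddddddddd
ddddddddd
ddddAAddd
dddAddddd
dddAvdddd
ddddAAddd
18) ddddddddd
ddddddddd
ddddAAddd
dddAddddd
dddAd>ddd
ddddAAddd
19) ddddddddd
ddddddddd
ddddAAddd
dddAddddd
dddAdAddd
ddddAvddd
20) ddddddddd
ddddddddd
ddddAAddd
dddAddddd
dddAdAddd
ddddAd>dd
21) ddddddvdd
ddddddddd
ddddAAddd
dddAddddd
dddAdAddd
ddddAdAdd
22) ddddd<Add
ddddddddd
ddddAAddd
dddAddddd
dddAdAddd
ddddAdAdd
23) dddddAAdd
ddddddddd
ddddAAddd
dddAddddd
dddAdAddd
ddddA^Add
24) dddddAAdd
ddddddddd
ddddAAddd
dddAddddd
dddAdAddd
ddddAA>dd
25) dddddAAdd
ddddddddd
ddddAAddd
dddAddddd
dddAdA^dd
ddddAAddd
26) dddddAAdd
ddddddddd
ddddAAddd
dddAddddd
dddAdAA>d
ddddAAddd

1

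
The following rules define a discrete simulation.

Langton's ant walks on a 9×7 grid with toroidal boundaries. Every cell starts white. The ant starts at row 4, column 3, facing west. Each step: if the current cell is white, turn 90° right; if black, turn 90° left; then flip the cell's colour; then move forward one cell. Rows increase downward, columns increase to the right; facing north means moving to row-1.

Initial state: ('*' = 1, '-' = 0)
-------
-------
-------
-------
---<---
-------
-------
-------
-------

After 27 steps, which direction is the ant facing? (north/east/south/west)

step 0: -------
-------
-------
-------
---<---
-------
-------
-------
-------
step 1: -------
-------
-------
---^---
---*---
-------
-------
-------
-------
step 2: -------
-------
-------
---*>--
---*---
-------
-------
-------
-------
step 3: -------
-------
-------
---**--
---*v--
-------
-------
-------
-------
step 4: -------
-------
-------
---**--
---<*--
-------
-------
-------
-------
step 5: -------
-------
-------
---**--
----*--
---v---
-------
-------
-------
step 6: -------
-------
-------
---**--
----*--
--<*---
-------
-------
-------
step 7: -------
-------
-------
---**--
--^-*--
--**---
-------
-------
-------
step 8: -------
-------
-------
---**--
--*>*--
--**---
-------
-------
-------
step 9: -------
-------
-------
---**--
--***--
--*v---
-------
-------
-------
step 10: -------
-------
-------
---**--
--***--
--*->--
-------
-------
-------
step 11: -------
-------
-------
---**--
--***--
--*-*--
----v--
-------
-------
step 12: -------
-------
-------
---**--
--***--
--*-*--
---<*--
-------
-------
step 13: -------
-------
-------
---**--
--***--
--*^*--
---**--
-------
-------
step 14: -------
-------
-------
---**--
--***--
--**>--
---**--
-------
-------
step 15: -------
-------
-------
---**--
--**^--
--**---
---**--
-------
-------
step 16: -------
-------
-------
---**--
--*<---
--**---
---**--
-------
-------
step 17: -------
-------
-------
---**--
--*----
--*v---
---**--
-------
-------
step 18: -------
-------
-------
---**--
--*----
--*->--
---**--
-------
-------
step 19: -------
-------
-------
---**--
--*----
--*-*--
---*v--
-------
-------
step 20: -------
-------
-------
---**--
--*----
--*-*--
---*->-
-------
-------
step 21: -------
-------
-------
---**--
--*----
--*-*--
---*-*-
-----v-
-------
step 22: -------
-------
-------
---**--
--*----
--*-*--
---*-*-
----<*-
-------
step 23: -------
-------
-------
---**--
--*----
--*-*--
---*^*-
----**-
-------
step 24: -------
-------
-------
---**--
--*----
--*-*--
---**>-
----**-
-------
step 25: -------
-------
-------
---**--
--*----
--*-*^-
---**--
----**-
-------
step 26: -------
-------
-------
---**--
--*----
--*-**>
---**--
----**-
-------
step 27: -------
-------
-------
---**--
--*----
--*-***
---**-v
----**-
-------

south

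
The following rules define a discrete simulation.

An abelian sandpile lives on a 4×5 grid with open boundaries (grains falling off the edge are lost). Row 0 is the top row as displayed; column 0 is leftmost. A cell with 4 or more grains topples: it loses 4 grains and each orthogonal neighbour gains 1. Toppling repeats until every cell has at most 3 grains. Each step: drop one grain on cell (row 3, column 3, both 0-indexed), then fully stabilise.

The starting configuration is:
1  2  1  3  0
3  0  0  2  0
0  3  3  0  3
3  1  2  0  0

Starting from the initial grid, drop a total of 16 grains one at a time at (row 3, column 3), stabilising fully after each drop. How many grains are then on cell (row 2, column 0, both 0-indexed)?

1

[0] 1  2  1  3  0
3  0  0  2  0
0  3  3  0  3
3  1  2  0  0
[1] 1  2  1  3  0
3  0  0  2  0
0  3  3  0  3
3  1  2  1  0
[2] 1  2  1  3  0
3  0  0  2  0
0  3  3  0  3
3  1  2  2  0
[3] 1  2  1  3  0
3  0  0  2  0
0  3  3  0  3
3  1  2  3  0
[4] 1  2  1  3  0
3  0  0  2  0
0  3  3  1  3
3  1  3  0  1
[5] 1  2  1  3  0
3  0  0  2  0
0  3  3  1  3
3  1  3  1  1
[6] 1  2  1  3  0
3  0  0  2  0
0  3  3  1  3
3  1  3  2  1
[7] 1  2  1  3  0
3  0  0  2  0
0  3  3  1  3
3  1  3  3  1
[8] 1  2  1  3  0
3  1  1  2  0
1  0  1  3  3
3  3  1  1  2
[9] 1  2  1  3  0
3  1  1  2  0
1  0  1  3  3
3  3  1  2  2
[10] 1  2  1  3  0
3  1  1  2  0
1  0  1  3  3
3  3  1  3  2
[11] 1  2  1  3  0
3  1  1  3  1
1  0  2  1  1
3  3  2  2  0
[12] 1  2  1  3  0
3  1  1  3  1
1  0  2  1  1
3  3  2  3  0
[13] 1  2  1  3  0
3  1  1  3  1
1  0  2  2  1
3  3  3  0  1
[14] 1  2  1  3  0
3  1  1  3  1
1  0  2  2  1
3  3  3  1  1
[15] 1  2  1  3  0
3  1  1  3  1
1  0  2  2  1
3  3  3  2  1
[16] 1  2  1  3  0
3  1  1  3  1
1  0  2  2  1
3  3  3  3  1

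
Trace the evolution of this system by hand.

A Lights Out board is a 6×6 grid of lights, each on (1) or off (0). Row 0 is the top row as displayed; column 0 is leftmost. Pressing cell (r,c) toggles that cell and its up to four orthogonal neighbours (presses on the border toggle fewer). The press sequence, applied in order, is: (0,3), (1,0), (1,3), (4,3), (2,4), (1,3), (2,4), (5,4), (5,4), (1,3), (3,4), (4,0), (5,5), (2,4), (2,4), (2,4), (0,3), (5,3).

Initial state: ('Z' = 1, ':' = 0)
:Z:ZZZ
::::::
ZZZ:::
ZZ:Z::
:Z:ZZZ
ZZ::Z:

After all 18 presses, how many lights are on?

step 0: :Z:ZZZ
::::::
ZZZ:::
ZZ:Z::
:Z:ZZZ
ZZ::Z:
step 1: :ZZ::Z
:::Z::
ZZZ:::
ZZ:Z::
:Z:ZZZ
ZZ::Z:
step 2: ZZZ::Z
ZZ:Z::
:ZZ:::
ZZ:Z::
:Z:ZZZ
ZZ::Z:
step 3: ZZZZ:Z
ZZZ:Z:
:ZZZ::
ZZ:Z::
:Z:ZZZ
ZZ::Z:
step 4: ZZZZ:Z
ZZZ:Z:
:ZZZ::
ZZ::::
:ZZ::Z
ZZ:ZZ:
step 5: ZZZZ:Z
ZZZ:::
:ZZ:ZZ
ZZ::Z:
:ZZ::Z
ZZ:ZZ:
step 6: ZZZ::Z
ZZ:ZZ:
:ZZZZZ
ZZ::Z:
:ZZ::Z
ZZ:ZZ:
step 7: ZZZ::Z
ZZ:Z::
:ZZ:::
ZZ::::
:ZZ::Z
ZZ:ZZ:
step 8: ZZZ::Z
ZZ:Z::
:ZZ:::
ZZ::::
:ZZ:ZZ
ZZ:::Z
step 9: ZZZ::Z
ZZ:Z::
:ZZ:::
ZZ::::
:ZZ::Z
ZZ:ZZ:
step 10: ZZZZ:Z
ZZZ:Z:
:ZZZ::
ZZ::::
:ZZ::Z
ZZ:ZZ:
step 11: ZZZZ:Z
ZZZ:Z:
:ZZZZ:
ZZ:ZZZ
:ZZ:ZZ
ZZ:ZZ:
step 12: ZZZZ:Z
ZZZ:Z:
:ZZZZ:
:Z:ZZZ
Z:Z:ZZ
:Z:ZZ:
step 13: ZZZZ:Z
ZZZ:Z:
:ZZZZ:
:Z:ZZZ
Z:Z:Z:
:Z:Z:Z
step 14: ZZZZ:Z
ZZZ:::
:ZZ::Z
:Z:Z:Z
Z:Z:Z:
:Z:Z:Z
step 15: ZZZZ:Z
ZZZ:Z:
:ZZZZ:
:Z:ZZZ
Z:Z:Z:
:Z:Z:Z
step 16: ZZZZ:Z
ZZZ:::
:ZZ::Z
:Z:Z:Z
Z:Z:Z:
:Z:Z:Z
step 17: ZZ::ZZ
ZZZZ::
:ZZ::Z
:Z:Z:Z
Z:Z:Z:
:Z:Z:Z
step 18: ZZ::ZZ
ZZZZ::
:ZZ::Z
:Z:Z:Z
Z:ZZZ:
:ZZ:ZZ

22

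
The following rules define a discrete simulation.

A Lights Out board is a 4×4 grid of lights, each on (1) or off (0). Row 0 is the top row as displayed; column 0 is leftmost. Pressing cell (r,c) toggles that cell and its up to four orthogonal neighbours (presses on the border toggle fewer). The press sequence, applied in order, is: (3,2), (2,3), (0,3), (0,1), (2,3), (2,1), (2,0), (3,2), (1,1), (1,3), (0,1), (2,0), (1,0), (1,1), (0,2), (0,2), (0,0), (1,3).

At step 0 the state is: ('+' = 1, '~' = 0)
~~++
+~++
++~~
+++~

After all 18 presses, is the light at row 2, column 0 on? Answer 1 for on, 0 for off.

t=0: ~~++
+~++
++~~
+++~
t=1: ~~++
+~++
+++~
+~~+
t=2: ~~++
+~+~
++~+
+~~~
t=3: ~~~~
+~++
++~+
+~~~
t=4: +++~
++++
++~+
+~~~
t=5: +++~
+++~
+++~
+~~+
t=6: +++~
+~+~
~~~~
++~+
t=7: +++~
~~+~
++~~
~+~+
t=8: +++~
~~+~
+++~
~~+~
t=9: +~+~
++~~
+~+~
~~+~
t=10: +~++
++++
+~++
~~+~
t=11: ~+~+
+~++
+~++
~~+~
t=12: ~+~+
~~++
~+++
+~+~
t=13: ++~+
++++
++++
+~+~
t=14: +~~+
~~~+
+~++
+~+~
t=15: +++~
~~++
+~++
+~+~
t=16: +~~+
~~~+
+~++
+~+~
t=17: ~+~+
+~~+
+~++
+~+~
t=18: ~+~~
+~+~
+~+~
+~+~

1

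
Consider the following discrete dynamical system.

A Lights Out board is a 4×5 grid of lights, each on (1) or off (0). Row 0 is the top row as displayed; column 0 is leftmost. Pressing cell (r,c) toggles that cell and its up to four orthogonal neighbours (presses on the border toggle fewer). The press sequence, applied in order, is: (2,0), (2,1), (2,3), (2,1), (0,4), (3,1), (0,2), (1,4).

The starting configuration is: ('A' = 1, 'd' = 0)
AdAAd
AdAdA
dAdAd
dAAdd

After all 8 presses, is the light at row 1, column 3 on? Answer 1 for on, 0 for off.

step 0: AdAAd
AdAdA
dAdAd
dAAdd
step 1: AdAAd
ddAdA
AddAd
AAAdd
step 2: AdAAd
dAAdA
dAAAd
AdAdd
step 3: AdAAd
dAAAA
dAddA
AdAAd
step 4: AdAAd
ddAAA
AdAdA
AAAAd
step 5: AdAdA
ddAAd
AdAdA
AAAAd
step 6: AdAdA
ddAAd
AAAdA
dddAd
step 7: AAdAA
dddAd
AAAdA
dddAd
step 8: AAdAd
ddddA
AAAdd
dddAd

0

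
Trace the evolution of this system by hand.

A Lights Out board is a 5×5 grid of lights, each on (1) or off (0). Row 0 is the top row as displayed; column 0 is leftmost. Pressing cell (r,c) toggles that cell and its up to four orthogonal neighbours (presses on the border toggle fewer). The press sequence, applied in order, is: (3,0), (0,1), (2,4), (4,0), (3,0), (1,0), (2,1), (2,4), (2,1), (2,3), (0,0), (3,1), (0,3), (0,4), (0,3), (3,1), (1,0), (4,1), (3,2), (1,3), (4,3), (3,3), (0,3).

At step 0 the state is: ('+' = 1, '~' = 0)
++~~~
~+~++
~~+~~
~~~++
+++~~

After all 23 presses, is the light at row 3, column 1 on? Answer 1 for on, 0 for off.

k=0  ++~~~
~+~++
~~+~~
~~~++
+++~~
k=1  ++~~~
~+~++
+~+~~
++~++
~++~~
k=2  ~~+~~
~~~++
+~+~~
++~++
~++~~
k=3  ~~+~~
~~~+~
+~+++
++~+~
~++~~
k=4  ~~+~~
~~~+~
+~+++
~+~+~
+~+~~
k=5  ~~+~~
~~~+~
~~+++
+~~+~
~~+~~
k=6  +~+~~
++~+~
+~+++
+~~+~
~~+~~
k=7  +~+~~
+~~+~
~+~++
++~+~
~~+~~
k=8  +~+~~
+~~++
~+~~~
++~++
~~+~~
k=9  +~+~~
++~++
+~+~~
+~~++
~~+~~
k=10  +~+~~
++~~+
+~~++
+~~~+
~~+~~
k=11  ~++~~
~+~~+
+~~++
+~~~+
~~+~~
k=12  ~++~~
~+~~+
++~++
~++~+
~++~~
k=13  ~+~++
~+~++
++~++
~++~+
~++~~
k=14  ~+~~~
~+~+~
++~++
~++~+
~++~~
k=15  ~++++
~+~~~
++~++
~++~+
~++~~
k=16  ~++++
~+~~~
+~~++
+~~~+
~~+~~
k=17  +++++
+~~~~
~~~++
+~~~+
~~+~~
k=18  +++++
+~~~~
~~~++
++~~+
++~~~
k=19  +++++
+~~~~
~~+++
+~+++
+++~~
k=20  +++~+
+~+++
~~+~+
+~+++
+++~~
k=21  +++~+
+~+++
~~+~+
+~+~+
++~++
k=22  +++~+
+~+++
~~+++
+~~+~
++~~+
k=23  ++~+~
+~+~+
~~+++
+~~+~
++~~+

0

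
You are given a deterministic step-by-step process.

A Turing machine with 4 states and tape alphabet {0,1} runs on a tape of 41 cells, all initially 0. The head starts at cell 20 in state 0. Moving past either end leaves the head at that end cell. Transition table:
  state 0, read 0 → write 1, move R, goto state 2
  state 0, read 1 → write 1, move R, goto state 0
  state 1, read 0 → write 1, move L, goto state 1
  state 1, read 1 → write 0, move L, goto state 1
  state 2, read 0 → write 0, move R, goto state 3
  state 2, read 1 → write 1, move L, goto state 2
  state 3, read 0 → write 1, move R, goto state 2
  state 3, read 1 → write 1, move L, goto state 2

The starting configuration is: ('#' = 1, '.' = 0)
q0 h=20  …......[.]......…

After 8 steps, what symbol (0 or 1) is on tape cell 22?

1

0) q0 h=20  …......[.]......…
1) q2 h=21  ….....#[.]......…
2) q3 h=22  …....#.[.]......…
3) q2 h=23  …...#.#[.]......…
4) q3 h=24  …..#.#.[.]......…
5) q2 h=25  ….#.#.#[.]......…
6) q3 h=26  …#.#.#.[.]......…
7) q2 h=27  ….#.#.#[.]......…
8) q3 h=28  …#.#.#.[.]......…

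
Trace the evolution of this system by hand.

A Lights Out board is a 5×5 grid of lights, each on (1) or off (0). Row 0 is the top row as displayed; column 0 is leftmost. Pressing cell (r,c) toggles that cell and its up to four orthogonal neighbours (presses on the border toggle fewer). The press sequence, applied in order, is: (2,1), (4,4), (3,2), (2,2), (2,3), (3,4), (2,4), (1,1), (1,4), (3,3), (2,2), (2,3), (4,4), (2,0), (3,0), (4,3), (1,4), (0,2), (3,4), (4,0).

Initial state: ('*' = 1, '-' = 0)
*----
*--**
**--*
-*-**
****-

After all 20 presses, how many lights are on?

t=0: *----
*--**
**--*
-*-**
****-
t=1: *----
**-**
--*-*
---**
****-
t=2: *----
**-**
--*-*
---*-
***-*
t=3: *----
**-**
----*
-**--
**--*
t=4: *----
*****
-****
-*---
**--*
t=5: *----
***-*
-*---
-*-*-
**--*
t=6: *----
***-*
-*--*
-*--*
**---
t=7: *----
***--
-*-*-
-*---
**---
t=8: **---
-----
---*-
-*---
**---
t=9: **--*
---**
---**
-*---
**---
t=10: **--*
---**
----*
-****
**-*-
t=11: **--*
--***
-****
-*-**
**-*-
t=12: **--*
--*-*
-*---
-*--*
**-*-
t=13: **--*
--*-*
-*---
-*---
**--*
t=14: **--*
*-*-*
*----
**---
**--*
t=15: **--*
*-*-*
-----
-----
-*--*
t=16: **--*
*-*-*
-----
---*-
-***-
t=17: **---
*-**-
----*
---*-
-***-
t=18: *-**-
*--*-
----*
---*-
-***-
t=19: *-**-
*--*-
-----
----*
-****
t=20: *-**-
*--*-
-----
*---*
*-***

11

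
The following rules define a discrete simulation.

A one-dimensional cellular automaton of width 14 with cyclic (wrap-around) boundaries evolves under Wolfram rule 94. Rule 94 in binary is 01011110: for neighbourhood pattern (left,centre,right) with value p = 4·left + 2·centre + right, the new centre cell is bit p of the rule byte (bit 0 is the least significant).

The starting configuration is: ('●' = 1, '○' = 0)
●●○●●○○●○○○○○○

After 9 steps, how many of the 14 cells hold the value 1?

t=0: ●●○●●○○●○○○○○○
t=1: ●●○●●●●●●○○○○●
t=2: ○●○●○○○○●●○○●●
t=3: ○●○●●○○●●●●●●●
t=4: ○●○●●●●●○○○○○●
t=5: ○●○●○○○●●○○○●●
t=6: ○●○●●○●●●●○●●●
t=7: ○●○●●○●○○●○●○●
t=8: ○●○●●○●●●●○●○●
t=9: ○●○●●○●○○●○●○●

7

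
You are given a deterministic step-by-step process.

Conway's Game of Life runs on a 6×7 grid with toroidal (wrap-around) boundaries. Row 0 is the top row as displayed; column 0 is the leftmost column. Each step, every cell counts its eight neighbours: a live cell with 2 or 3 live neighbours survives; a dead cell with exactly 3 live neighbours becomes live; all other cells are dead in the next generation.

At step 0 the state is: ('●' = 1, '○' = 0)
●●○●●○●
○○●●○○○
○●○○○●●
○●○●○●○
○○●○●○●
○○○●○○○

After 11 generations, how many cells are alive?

8

[0] ●●○●●○●
○○●●○○○
○●○○○●●
○●○●○●○
○○●○●○●
○○○●○○○
[1] ●●○○●○○
○○○●○○○
●●○●○●●
○●○●○○○
○○●○●●○
○●○○○○●
[2] ●●●○○○○
○○○●○●○
●●○●○○●
○●○●○○○
●●●●●●○
○●●●●○●
[3] ●○○○○●●
○○○●●○○
●●○●○○●
○○○○○●○
○○○○○●●
○○○○○○●
[4] ●○○○●●●
○●●●●○○
●○●●○●●
○○○○●●○
○○○○○●●
○○○○○○○
[5] ●●●○●●●
○○○○○○○
●○○○○○●
●○○●○○○
○○○○●●●
●○○○●○○
[6] ●●○●●●●
○○○○○○○
●○○○○○●
●○○○●○○
●○○●●●●
○○○○○○○
[7] ●○○○●●●
○●○○●○○
●○○○○○●
○●○●●○○
●○○●●●●
○●●○○○○
[8] ●○●●●●●
○●○○●○○
●●●●●●○
○●●●○○○
●○○○○●●
○●●○○○○
[9] ●○○○●●●
○○○○○○○
●○○○○●○
○○○○○○○
●○○●○○●
○○●○○○○
[10] ○○○○○●●
●○○○●○○
○○○○○○○
●○○○○○○
○○○○○○○
○●○●●○○
[11] ●○○●○●●
○○○○○●●
○○○○○○○
○○○○○○○
○○○○○○○
○○○○●●○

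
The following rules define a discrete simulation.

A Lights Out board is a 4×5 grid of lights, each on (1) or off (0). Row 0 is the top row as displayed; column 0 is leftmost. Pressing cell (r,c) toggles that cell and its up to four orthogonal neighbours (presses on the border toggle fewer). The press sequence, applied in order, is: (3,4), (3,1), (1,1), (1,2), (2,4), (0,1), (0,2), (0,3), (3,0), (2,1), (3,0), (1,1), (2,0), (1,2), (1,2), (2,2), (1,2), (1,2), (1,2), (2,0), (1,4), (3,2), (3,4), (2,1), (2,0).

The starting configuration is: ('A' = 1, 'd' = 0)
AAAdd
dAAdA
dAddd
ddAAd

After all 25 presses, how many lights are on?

step 0: AAAdd
dAAdA
dAddd
ddAAd
step 1: AAAdd
dAAdA
dAddA
ddAdA
step 2: AAAdd
dAAdA
ddddA
AAddA
step 3: AdAdd
AdddA
dAddA
AAddA
step 4: Adddd
AAAAA
dAAdA
AAddA
step 5: Adddd
AAAAd
dAAAd
AAddd
step 6: dAAdd
AdAAd
dAAAd
AAddd
step 7: dddAd
AddAd
dAAAd
AAddd
step 8: ddAdA
Adddd
dAAAd
AAddd
step 9: ddAdA
Adddd
AAAAd
ddddd
step 10: ddAdA
AAddd
dddAd
dAddd
step 11: ddAdA
AAddd
AddAd
Adddd
step 12: dAAdA
ddAdd
AAdAd
Adddd
step 13: dAAdA
AdAdd
dddAd
ddddd
step 14: dAddA
AAdAd
ddAAd
ddddd
step 15: dAAdA
AdAdd
dddAd
ddddd
step 16: dAAdA
Adddd
dAAdd
ddAdd
step 17: dAddA
AAAAd
dAddd
ddAdd
step 18: dAAdA
Adddd
dAAdd
ddAdd
step 19: dAddA
AAAAd
dAddd
ddAdd
step 20: dAddA
dAAAd
Adddd
AdAdd
step 21: dAddd
dAAdA
AdddA
AdAdd
step 22: dAddd
dAAdA
AdAdA
AAdAd
step 23: dAddd
dAAdA
AdAdd
AAddA
step 24: dAddd
ddAdA
dAddd
AdddA
step 25: dAddd
AdAdA
Adddd
ddddA

6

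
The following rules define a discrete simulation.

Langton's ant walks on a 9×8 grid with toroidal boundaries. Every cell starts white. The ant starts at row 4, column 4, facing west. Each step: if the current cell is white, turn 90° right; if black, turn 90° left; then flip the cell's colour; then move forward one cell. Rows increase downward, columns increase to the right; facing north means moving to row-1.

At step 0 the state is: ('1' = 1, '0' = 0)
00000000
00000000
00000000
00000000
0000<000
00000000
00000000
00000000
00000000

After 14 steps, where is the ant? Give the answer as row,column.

step 0: 00000000
00000000
00000000
00000000
0000<000
00000000
00000000
00000000
00000000
step 1: 00000000
00000000
00000000
0000^000
00001000
00000000
00000000
00000000
00000000
step 2: 00000000
00000000
00000000
00001>00
00001000
00000000
00000000
00000000
00000000
step 3: 00000000
00000000
00000000
00001100
00001v00
00000000
00000000
00000000
00000000
step 4: 00000000
00000000
00000000
00001100
0000<100
00000000
00000000
00000000
00000000
step 5: 00000000
00000000
00000000
00001100
00000100
0000v000
00000000
00000000
00000000
step 6: 00000000
00000000
00000000
00001100
00000100
000<1000
00000000
00000000
00000000
step 7: 00000000
00000000
00000000
00001100
000^0100
00011000
00000000
00000000
00000000
step 8: 00000000
00000000
00000000
00001100
0001>100
00011000
00000000
00000000
00000000
step 9: 00000000
00000000
00000000
00001100
00011100
0001v000
00000000
00000000
00000000
step 10: 00000000
00000000
00000000
00001100
00011100
00010>00
00000000
00000000
00000000
step 11: 00000000
00000000
00000000
00001100
00011100
00010100
00000v00
00000000
00000000
step 12: 00000000
00000000
00000000
00001100
00011100
00010100
0000<100
00000000
00000000
step 13: 00000000
00000000
00000000
00001100
00011100
0001^100
00001100
00000000
00000000
step 14: 00000000
00000000
00000000
00001100
00011100
00011>00
00001100
00000000
00000000

5,5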